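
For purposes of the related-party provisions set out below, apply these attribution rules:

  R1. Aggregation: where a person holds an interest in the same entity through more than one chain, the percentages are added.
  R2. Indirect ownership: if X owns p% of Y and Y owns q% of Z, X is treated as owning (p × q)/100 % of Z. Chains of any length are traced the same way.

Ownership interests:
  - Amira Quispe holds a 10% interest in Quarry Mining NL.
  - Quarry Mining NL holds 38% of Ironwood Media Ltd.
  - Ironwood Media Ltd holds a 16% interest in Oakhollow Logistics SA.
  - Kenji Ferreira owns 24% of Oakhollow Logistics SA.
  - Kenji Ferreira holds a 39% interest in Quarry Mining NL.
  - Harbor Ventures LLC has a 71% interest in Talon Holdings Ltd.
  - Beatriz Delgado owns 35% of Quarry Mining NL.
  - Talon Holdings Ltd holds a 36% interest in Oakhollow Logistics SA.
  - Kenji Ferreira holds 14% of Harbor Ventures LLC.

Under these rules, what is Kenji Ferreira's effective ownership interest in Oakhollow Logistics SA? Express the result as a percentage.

29.9496%

Chain via Harbor Ventures LLC → Talon Holdings Ltd (R2): 14% × 71% × 36% = 3.5784% of Oakhollow Logistics SA.
Chain via Quarry Mining NL → Ironwood Media Ltd (R2): 39% × 38% × 16% = 2.3712% of Oakhollow Logistics SA.
Direct interest in Oakhollow Logistics SA: 24%.
Aggregating (R1): 3.5784% + 2.3712% + 24% = 29.9496%.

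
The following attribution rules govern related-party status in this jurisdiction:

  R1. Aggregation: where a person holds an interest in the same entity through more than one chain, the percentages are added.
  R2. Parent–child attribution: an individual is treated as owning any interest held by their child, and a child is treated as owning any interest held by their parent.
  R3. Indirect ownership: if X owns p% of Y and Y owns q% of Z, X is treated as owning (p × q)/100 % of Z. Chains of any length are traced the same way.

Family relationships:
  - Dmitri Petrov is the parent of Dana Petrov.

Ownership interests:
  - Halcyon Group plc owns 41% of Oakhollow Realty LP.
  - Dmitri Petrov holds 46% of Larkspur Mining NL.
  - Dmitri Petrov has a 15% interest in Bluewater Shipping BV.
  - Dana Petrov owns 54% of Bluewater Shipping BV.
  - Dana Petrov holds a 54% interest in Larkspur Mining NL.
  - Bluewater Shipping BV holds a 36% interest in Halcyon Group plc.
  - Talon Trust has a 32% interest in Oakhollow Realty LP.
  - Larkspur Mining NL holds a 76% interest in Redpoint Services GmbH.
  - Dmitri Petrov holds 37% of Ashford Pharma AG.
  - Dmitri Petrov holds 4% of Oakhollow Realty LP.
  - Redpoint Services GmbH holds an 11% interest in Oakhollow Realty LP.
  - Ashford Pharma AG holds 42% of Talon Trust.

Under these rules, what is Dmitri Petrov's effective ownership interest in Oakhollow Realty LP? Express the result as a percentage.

27.5172%

By parent–child attribution (R2), Dmitri Petrov is treated as also owning Dana Petrov's interest in Bluewater Shipping BV, giving 15% + 54% = 69%.
By parent–child attribution (R2), Dmitri Petrov is treated as also owning Dana Petrov's interest in Larkspur Mining NL, giving 46% + 54% = 100%.
Chain via Ashford Pharma AG → Talon Trust (R3): 37% × 42% × 32% = 4.9728% of Oakhollow Realty LP.
Chain via Bluewater Shipping BV → Halcyon Group plc (R3): 69% × 36% × 41% = 10.1844% of Oakhollow Realty LP.
Chain via Larkspur Mining NL → Redpoint Services GmbH (R3): 100% × 76% × 11% = 8.36% of Oakhollow Realty LP.
Direct interest in Oakhollow Realty LP: 4%.
Aggregating (R1): 4.9728% + 10.1844% + 8.36% + 4% = 27.5172%.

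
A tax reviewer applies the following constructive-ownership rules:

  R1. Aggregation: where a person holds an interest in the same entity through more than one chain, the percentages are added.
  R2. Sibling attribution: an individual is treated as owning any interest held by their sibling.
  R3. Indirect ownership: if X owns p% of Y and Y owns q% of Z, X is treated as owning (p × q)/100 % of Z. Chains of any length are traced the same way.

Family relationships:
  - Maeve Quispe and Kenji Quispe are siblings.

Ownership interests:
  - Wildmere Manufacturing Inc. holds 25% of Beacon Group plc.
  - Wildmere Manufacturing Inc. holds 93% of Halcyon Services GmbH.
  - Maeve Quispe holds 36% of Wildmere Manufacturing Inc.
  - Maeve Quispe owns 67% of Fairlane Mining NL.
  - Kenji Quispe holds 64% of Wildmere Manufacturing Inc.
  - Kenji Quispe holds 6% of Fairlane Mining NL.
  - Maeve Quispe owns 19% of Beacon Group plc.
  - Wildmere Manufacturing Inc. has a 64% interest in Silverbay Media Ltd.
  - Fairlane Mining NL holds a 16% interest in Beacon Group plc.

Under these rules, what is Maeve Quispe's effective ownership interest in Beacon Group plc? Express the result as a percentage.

By sibling attribution (R2), Maeve Quispe is treated as also owning Kenji Quispe's interest in Fairlane Mining NL, giving 67% + 6% = 73%.
By sibling attribution (R2), Maeve Quispe is treated as also owning Kenji Quispe's interest in Wildmere Manufacturing Inc, giving 36% + 64% = 100%.
Chain via Fairlane Mining NL (R3): 73% × 16% = 11.68% of Beacon Group plc.
Chain via Wildmere Manufacturing Inc. (R3): 100% × 25% = 25% of Beacon Group plc.
Direct interest in Beacon Group plc: 19%.
Aggregating (R1): 11.68% + 25% + 19% = 55.68%.

55.68%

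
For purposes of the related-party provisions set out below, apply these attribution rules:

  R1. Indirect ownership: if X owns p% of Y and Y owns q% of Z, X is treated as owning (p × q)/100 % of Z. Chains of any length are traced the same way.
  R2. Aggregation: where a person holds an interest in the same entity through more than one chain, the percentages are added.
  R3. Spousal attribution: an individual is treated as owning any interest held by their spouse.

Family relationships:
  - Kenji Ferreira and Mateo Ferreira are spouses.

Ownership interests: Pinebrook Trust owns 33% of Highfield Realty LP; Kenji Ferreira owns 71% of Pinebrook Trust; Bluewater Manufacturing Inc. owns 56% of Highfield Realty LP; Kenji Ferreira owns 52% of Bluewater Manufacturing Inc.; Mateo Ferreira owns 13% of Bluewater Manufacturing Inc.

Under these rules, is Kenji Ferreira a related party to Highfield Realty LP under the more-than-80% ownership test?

By spousal attribution (R3), Kenji Ferreira is treated as also owning Mateo Ferreira's interest in Bluewater Manufacturing Inc, giving 52% + 13% = 65%.
Chain via Bluewater Manufacturing Inc. (R1): 65% × 56% = 36.4% of Highfield Realty LP.
Chain via Pinebrook Trust (R1): 71% × 33% = 23.43% of Highfield Realty LP.
Aggregating (R2): 36.4% + 23.43% = 59.83%.
59.83% does not exceed the 80% threshold, so Kenji is not a related party to Highfield Realty LP.

No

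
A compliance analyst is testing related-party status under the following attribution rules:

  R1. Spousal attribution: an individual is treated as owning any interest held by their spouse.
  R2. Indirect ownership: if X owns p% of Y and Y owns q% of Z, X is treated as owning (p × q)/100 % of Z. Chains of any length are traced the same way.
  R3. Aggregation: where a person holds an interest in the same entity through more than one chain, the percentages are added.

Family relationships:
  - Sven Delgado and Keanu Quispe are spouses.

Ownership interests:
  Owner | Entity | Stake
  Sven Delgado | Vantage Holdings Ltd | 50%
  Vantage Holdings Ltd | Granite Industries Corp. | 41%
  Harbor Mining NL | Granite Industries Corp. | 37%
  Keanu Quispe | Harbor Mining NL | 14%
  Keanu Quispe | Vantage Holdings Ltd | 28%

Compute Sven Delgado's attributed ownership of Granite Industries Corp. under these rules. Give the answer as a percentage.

By spousal attribution (R1), Sven Delgado is treated as also owning Keanu Quispe's interest in Vantage Holdings Ltd, giving 50% + 28% = 78%.
By spousal attribution (R1), Sven Delgado is treated as owning Keanu Quispe's 14% interest in Harbor Mining NL.
Chain via Vantage Holdings Ltd (R2): 78% × 41% = 31.98% of Granite Industries Corp.
Chain via Harbor Mining NL (R2): 14% × 37% = 5.18% of Granite Industries Corp.
Aggregating (R3): 31.98% + 5.18% = 37.16%.

37.16%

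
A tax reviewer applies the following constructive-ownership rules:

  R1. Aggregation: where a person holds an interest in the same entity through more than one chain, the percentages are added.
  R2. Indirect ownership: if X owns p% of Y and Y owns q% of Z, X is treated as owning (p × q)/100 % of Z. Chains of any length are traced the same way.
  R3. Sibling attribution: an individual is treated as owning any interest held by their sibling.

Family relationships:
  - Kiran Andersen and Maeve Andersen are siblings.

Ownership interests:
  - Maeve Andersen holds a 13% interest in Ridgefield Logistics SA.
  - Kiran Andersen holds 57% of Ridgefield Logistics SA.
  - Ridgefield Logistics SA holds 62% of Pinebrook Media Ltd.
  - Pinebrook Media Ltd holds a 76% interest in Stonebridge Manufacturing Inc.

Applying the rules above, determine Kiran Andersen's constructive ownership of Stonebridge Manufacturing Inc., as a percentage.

By sibling attribution (R3), Kiran Andersen is treated as also owning Maeve Andersen's interest in Ridgefield Logistics SA, giving 57% + 13% = 70%.
Chain via Ridgefield Logistics SA → Pinebrook Media Ltd (R2): 70% × 62% × 76% = 32.984% of Stonebridge Manufacturing Inc.

32.984%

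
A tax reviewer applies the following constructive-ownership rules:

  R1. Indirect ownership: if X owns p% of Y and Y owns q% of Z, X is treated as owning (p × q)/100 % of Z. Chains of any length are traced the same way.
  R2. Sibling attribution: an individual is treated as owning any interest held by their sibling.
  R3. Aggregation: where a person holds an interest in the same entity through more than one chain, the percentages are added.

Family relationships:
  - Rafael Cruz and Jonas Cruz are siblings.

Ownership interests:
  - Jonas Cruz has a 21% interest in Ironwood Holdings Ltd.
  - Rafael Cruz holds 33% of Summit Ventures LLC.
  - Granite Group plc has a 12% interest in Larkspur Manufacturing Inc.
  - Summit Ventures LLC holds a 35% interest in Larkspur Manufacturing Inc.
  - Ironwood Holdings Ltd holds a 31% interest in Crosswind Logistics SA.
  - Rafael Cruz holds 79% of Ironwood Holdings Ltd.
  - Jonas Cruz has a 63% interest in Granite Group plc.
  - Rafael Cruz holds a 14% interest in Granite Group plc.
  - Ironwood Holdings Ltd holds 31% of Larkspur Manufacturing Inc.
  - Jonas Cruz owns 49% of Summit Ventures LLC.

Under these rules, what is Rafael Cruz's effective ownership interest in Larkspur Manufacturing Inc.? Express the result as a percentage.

By sibling attribution (R2), Rafael Cruz is treated as also owning Jonas Cruz's interest in Granite Group plc, giving 14% + 63% = 77%.
By sibling attribution (R2), Rafael Cruz is treated as also owning Jonas Cruz's interest in Ironwood Holdings Ltd, giving 79% + 21% = 100%.
By sibling attribution (R2), Rafael Cruz is treated as also owning Jonas Cruz's interest in Summit Ventures LLC, giving 33% + 49% = 82%.
Chain via Granite Group plc (R1): 77% × 12% = 9.24% of Larkspur Manufacturing Inc.
Chain via Ironwood Holdings Ltd (R1): 100% × 31% = 31% of Larkspur Manufacturing Inc.
Chain via Summit Ventures LLC (R1): 82% × 35% = 28.7% of Larkspur Manufacturing Inc.
Aggregating (R3): 9.24% + 31% + 28.7% = 68.94%.

68.94%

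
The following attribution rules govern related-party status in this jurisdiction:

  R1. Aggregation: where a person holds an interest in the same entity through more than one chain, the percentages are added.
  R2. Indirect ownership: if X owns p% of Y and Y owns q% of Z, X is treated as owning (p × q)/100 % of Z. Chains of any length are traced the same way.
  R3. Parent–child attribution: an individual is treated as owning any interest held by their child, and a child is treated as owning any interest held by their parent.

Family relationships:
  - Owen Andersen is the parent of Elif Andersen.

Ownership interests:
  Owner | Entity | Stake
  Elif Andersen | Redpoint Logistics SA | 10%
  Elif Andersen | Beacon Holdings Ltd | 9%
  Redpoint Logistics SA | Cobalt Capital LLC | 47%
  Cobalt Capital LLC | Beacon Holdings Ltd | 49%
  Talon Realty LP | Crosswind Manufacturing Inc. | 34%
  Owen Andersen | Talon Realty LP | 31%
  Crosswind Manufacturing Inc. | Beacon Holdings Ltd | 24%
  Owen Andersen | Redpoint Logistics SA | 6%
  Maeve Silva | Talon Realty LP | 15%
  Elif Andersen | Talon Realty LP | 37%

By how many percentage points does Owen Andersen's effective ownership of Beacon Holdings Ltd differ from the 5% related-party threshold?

13.2336

By parent–child attribution (R3), Owen Andersen is treated as also owning Elif Andersen's interest in Redpoint Logistics SA, giving 6% + 10% = 16%.
By parent–child attribution (R3), Owen Andersen is treated as also owning Elif Andersen's interest in Talon Realty LP, giving 31% + 37% = 68%.
By parent–child attribution (R3), Owen Andersen is treated as owning Elif Andersen's 9% interest in Beacon Holdings Ltd.
Chain via Redpoint Logistics SA → Cobalt Capital LLC (R2): 16% × 47% × 49% = 3.6848% of Beacon Holdings Ltd.
Chain via Talon Realty LP → Crosswind Manufacturing Inc. (R2): 68% × 34% × 24% = 5.5488% of Beacon Holdings Ltd.
Direct interest in Beacon Holdings Ltd: 9%.
Aggregating (R1): 3.6848% + 5.5488% + 9% = 18.2336%.
18.2336% exceeds the 5% threshold by 13.2336 percentage points.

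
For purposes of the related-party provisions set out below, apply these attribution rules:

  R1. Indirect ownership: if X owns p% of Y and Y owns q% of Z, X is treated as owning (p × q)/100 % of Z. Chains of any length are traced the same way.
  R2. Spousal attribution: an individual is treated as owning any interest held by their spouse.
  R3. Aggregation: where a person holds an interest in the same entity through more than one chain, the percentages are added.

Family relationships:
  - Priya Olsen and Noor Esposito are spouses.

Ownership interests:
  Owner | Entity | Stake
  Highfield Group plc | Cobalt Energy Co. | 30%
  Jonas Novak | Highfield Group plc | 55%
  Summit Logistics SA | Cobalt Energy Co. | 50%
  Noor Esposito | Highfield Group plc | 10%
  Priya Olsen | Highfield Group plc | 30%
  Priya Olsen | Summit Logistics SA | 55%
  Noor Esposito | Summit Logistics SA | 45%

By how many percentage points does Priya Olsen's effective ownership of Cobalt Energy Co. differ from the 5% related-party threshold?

By spousal attribution (R2), Priya Olsen is treated as also owning Noor Esposito's interest in Summit Logistics SA, giving 55% + 45% = 100%.
By spousal attribution (R2), Priya Olsen is treated as also owning Noor Esposito's interest in Highfield Group plc, giving 30% + 10% = 40%.
Chain via Summit Logistics SA (R1): 100% × 50% = 50% of Cobalt Energy Co.
Chain via Highfield Group plc (R1): 40% × 30% = 12% of Cobalt Energy Co.
Aggregating (R3): 50% + 12% = 62%.
62% exceeds the 5% threshold by 57 percentage points.

57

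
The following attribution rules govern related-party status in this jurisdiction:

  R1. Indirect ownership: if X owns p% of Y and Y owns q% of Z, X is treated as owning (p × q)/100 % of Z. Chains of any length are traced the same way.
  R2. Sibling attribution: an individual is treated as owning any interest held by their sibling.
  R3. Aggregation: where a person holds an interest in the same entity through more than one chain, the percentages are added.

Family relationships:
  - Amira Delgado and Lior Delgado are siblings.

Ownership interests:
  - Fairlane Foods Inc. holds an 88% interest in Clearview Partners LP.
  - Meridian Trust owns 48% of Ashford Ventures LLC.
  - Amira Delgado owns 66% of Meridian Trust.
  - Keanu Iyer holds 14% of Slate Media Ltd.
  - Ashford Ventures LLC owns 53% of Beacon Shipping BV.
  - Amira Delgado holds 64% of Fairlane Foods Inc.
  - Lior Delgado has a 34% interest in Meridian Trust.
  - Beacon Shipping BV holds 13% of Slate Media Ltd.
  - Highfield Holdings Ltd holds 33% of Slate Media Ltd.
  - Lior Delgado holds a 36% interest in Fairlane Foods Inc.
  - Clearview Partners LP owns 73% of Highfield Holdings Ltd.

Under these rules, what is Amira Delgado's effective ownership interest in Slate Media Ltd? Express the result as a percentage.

24.5064%

By sibling attribution (R2), Amira Delgado is treated as also owning Lior Delgado's interest in Fairlane Foods Inc, giving 64% + 36% = 100%.
By sibling attribution (R2), Amira Delgado is treated as also owning Lior Delgado's interest in Meridian Trust, giving 66% + 34% = 100%.
Chain via Fairlane Foods Inc. → Clearview Partners LP → Highfield Holdings Ltd (R1): 100% × 88% × 73% × 33% = 21.1992% of Slate Media Ltd.
Chain via Meridian Trust → Ashford Ventures LLC → Beacon Shipping BV (R1): 100% × 48% × 53% × 13% = 3.3072% of Slate Media Ltd.
Aggregating (R3): 21.1992% + 3.3072% = 24.5064%.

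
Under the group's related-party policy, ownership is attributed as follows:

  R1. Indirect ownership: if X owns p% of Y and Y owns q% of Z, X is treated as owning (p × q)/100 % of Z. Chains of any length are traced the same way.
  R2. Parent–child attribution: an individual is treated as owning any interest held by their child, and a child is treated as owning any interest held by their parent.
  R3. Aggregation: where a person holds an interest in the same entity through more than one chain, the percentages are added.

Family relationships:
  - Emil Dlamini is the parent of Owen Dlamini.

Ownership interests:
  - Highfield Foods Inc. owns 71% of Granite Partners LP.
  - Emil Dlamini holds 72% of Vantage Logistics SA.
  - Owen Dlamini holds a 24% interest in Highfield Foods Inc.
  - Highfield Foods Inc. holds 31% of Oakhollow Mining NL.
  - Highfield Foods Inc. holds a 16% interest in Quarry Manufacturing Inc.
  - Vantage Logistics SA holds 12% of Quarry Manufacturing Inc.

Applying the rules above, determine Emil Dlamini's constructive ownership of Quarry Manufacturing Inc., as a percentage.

12.48%

By parent–child attribution (R2), Emil Dlamini is treated as owning Owen Dlamini's 24% interest in Highfield Foods Inc.
Chain via Vantage Logistics SA (R1): 72% × 12% = 8.64% of Quarry Manufacturing Inc.
Chain via Highfield Foods Inc. (R1): 24% × 16% = 3.84% of Quarry Manufacturing Inc.
Aggregating (R3): 8.64% + 3.84% = 12.48%.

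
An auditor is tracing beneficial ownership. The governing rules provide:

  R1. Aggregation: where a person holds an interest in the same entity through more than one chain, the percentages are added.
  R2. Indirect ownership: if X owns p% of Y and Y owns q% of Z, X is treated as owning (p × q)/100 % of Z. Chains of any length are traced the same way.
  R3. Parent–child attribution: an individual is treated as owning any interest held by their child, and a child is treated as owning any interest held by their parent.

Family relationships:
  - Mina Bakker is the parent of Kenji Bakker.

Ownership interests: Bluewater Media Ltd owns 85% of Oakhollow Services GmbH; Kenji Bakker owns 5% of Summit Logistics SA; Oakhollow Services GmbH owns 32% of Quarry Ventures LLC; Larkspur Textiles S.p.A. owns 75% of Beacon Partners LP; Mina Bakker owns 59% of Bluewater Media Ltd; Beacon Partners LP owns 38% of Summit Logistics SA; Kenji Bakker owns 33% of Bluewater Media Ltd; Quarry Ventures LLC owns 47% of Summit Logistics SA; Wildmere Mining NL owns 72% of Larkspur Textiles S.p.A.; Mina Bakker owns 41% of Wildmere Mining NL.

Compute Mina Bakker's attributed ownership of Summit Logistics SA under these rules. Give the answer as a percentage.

25.17448%

By parent–child attribution (R3), Mina Bakker is treated as also owning Kenji Bakker's interest in Bluewater Media Ltd, giving 59% + 33% = 92%.
By parent–child attribution (R3), Mina Bakker is treated as owning Kenji Bakker's 5% interest in Summit Logistics SA.
Chain via Bluewater Media Ltd → Oakhollow Services GmbH → Quarry Ventures LLC (R2): 92% × 85% × 32% × 47% = 11.76128% of Summit Logistics SA.
Chain via Wildmere Mining NL → Larkspur Textiles S.p.A. → Beacon Partners LP (R2): 41% × 72% × 75% × 38% = 8.4132% of Summit Logistics SA.
Direct interest in Summit Logistics SA: 5%.
Aggregating (R1): 11.76128% + 8.4132% + 5% = 25.17448%.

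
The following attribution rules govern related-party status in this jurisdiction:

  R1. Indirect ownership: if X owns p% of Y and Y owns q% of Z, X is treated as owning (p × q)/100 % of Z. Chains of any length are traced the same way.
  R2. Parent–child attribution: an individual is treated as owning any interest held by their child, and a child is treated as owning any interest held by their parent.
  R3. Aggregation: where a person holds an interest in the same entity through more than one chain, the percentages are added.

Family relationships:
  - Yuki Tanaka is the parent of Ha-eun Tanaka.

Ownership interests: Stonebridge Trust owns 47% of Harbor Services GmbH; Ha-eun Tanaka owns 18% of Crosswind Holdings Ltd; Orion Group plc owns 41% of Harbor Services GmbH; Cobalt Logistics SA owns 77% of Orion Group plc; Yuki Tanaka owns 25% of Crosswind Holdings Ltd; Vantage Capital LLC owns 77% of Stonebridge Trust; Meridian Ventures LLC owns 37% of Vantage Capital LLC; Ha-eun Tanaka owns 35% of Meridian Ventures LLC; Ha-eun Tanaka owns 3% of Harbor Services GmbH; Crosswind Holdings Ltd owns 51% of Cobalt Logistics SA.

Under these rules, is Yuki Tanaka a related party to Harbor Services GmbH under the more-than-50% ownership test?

By parent–child attribution (R2), Yuki Tanaka is treated as also owning Ha-eun Tanaka's interest in Crosswind Holdings Ltd, giving 25% + 18% = 43%.
By parent–child attribution (R2), Yuki Tanaka is treated as owning Ha-eun Tanaka's 35% interest in Meridian Ventures LLC.
By parent–child attribution (R2), Yuki Tanaka is treated as owning Ha-eun Tanaka's 3% interest in Harbor Services GmbH.
Chain via Crosswind Holdings Ltd → Cobalt Logistics SA → Orion Group plc (R1): 43% × 51% × 77% × 41% = 6.923301% of Harbor Services GmbH.
Chain via Meridian Ventures LLC → Vantage Capital LLC → Stonebridge Trust (R1): 35% × 37% × 77% × 47% = 4.686605% of Harbor Services GmbH.
Direct interest in Harbor Services GmbH: 3%.
Aggregating (R3): 6.923301% + 4.686605% + 3% = 14.609906%.
14.609906% does not exceed the 50% threshold, so Yuki is not a related party to Harbor Services GmbH.

No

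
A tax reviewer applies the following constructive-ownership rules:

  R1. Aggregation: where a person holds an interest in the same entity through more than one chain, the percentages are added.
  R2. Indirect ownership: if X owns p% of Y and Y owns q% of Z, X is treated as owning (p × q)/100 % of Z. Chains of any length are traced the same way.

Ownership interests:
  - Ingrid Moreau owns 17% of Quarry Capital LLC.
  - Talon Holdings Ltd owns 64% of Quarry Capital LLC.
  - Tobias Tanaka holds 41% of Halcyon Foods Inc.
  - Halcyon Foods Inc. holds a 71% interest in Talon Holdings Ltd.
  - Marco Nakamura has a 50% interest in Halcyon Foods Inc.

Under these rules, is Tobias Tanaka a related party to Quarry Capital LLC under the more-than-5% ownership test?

Chain via Halcyon Foods Inc. → Talon Holdings Ltd (R2): 41% × 71% × 64% = 18.6304% of Quarry Capital LLC.
18.6304% exceeds the 5% threshold, so Tobias is a related party to Quarry Capital LLC.

Yes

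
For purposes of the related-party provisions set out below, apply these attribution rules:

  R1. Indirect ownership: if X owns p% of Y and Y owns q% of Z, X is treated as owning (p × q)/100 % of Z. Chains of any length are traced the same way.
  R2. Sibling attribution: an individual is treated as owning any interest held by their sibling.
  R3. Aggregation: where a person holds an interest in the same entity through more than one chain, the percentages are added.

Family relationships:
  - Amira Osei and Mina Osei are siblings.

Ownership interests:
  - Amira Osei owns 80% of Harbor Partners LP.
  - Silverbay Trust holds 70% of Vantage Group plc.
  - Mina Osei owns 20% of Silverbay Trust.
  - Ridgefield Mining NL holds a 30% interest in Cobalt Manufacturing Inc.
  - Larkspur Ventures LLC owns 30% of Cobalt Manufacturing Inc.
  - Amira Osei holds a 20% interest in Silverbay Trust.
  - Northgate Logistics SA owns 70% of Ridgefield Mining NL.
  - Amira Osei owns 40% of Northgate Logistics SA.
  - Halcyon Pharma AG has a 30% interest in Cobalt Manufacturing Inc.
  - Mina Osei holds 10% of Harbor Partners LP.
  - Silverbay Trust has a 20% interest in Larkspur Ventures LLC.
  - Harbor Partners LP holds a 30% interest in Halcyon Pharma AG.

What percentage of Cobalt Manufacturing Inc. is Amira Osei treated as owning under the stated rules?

By sibling attribution (R2), Amira Osei is treated as also owning Mina Osei's interest in Harbor Partners LP, giving 80% + 10% = 90%.
By sibling attribution (R2), Amira Osei is treated as also owning Mina Osei's interest in Silverbay Trust, giving 20% + 20% = 40%.
Chain via Harbor Partners LP → Halcyon Pharma AG (R1): 90% × 30% × 30% = 8.1% of Cobalt Manufacturing Inc.
Chain via Northgate Logistics SA → Ridgefield Mining NL (R1): 40% × 70% × 30% = 8.4% of Cobalt Manufacturing Inc.
Chain via Silverbay Trust → Larkspur Ventures LLC (R1): 40% × 20% × 30% = 2.4% of Cobalt Manufacturing Inc.
Aggregating (R3): 8.1% + 8.4% + 2.4% = 18.9%.

18.9%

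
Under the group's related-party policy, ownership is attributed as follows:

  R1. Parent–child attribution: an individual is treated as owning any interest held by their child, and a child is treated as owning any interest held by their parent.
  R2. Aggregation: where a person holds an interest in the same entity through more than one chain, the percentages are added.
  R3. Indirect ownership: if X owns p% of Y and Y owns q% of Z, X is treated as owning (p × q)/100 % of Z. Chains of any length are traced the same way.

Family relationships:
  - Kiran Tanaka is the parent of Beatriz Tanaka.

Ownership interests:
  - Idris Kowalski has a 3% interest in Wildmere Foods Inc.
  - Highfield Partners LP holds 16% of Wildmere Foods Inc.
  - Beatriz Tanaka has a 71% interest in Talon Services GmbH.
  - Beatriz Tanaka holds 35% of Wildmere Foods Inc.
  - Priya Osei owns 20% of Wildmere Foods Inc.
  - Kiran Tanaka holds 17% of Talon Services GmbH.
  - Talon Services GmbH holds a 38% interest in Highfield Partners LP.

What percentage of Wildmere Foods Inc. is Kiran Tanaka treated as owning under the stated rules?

40.3504%

By parent–child attribution (R1), Kiran Tanaka is treated as also owning Beatriz Tanaka's interest in Talon Services GmbH, giving 17% + 71% = 88%.
By parent–child attribution (R1), Kiran Tanaka is treated as owning Beatriz Tanaka's 35% interest in Wildmere Foods Inc.
Chain via Talon Services GmbH → Highfield Partners LP (R3): 88% × 38% × 16% = 5.3504% of Wildmere Foods Inc.
Direct interest in Wildmere Foods Inc: 35%.
Aggregating (R2): 5.3504% + 35% = 40.3504%.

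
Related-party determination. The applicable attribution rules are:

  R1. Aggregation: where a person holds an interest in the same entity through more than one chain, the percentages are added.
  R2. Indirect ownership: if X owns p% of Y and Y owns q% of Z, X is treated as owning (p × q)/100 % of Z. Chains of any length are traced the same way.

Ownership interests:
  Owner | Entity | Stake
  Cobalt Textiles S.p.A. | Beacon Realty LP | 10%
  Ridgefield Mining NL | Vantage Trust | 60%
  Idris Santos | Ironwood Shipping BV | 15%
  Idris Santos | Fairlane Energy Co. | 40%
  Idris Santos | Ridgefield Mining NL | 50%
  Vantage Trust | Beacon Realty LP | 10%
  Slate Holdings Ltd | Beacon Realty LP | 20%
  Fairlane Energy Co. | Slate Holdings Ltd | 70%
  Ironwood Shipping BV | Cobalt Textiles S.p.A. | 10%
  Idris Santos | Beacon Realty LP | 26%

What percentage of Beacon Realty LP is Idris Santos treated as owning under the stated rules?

34.75%

Chain via Ridgefield Mining NL → Vantage Trust (R2): 50% × 60% × 10% = 3% of Beacon Realty LP.
Chain via Ironwood Shipping BV → Cobalt Textiles S.p.A. (R2): 15% × 10% × 10% = 0.15% of Beacon Realty LP.
Chain via Fairlane Energy Co. → Slate Holdings Ltd (R2): 40% × 70% × 20% = 5.6% of Beacon Realty LP.
Direct interest in Beacon Realty LP: 26%.
Aggregating (R1): 3% + 0.15% + 5.6% + 26% = 34.75%.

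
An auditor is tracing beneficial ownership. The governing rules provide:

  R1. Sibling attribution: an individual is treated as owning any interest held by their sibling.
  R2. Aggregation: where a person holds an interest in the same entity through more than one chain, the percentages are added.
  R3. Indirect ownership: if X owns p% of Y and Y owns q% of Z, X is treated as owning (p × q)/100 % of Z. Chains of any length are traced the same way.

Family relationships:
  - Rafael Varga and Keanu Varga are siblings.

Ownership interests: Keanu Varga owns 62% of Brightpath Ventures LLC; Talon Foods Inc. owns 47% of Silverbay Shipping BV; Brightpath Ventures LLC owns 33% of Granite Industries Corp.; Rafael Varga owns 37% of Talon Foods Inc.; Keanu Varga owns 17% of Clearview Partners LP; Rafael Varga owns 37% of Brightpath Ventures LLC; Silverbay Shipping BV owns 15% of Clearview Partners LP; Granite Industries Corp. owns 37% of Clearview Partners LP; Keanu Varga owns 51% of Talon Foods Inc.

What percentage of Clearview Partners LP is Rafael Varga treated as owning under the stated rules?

35.2919%

By sibling attribution (R1), Rafael Varga is treated as also owning Keanu Varga's interest in Brightpath Ventures LLC, giving 37% + 62% = 99%.
By sibling attribution (R1), Rafael Varga is treated as also owning Keanu Varga's interest in Talon Foods Inc, giving 37% + 51% = 88%.
By sibling attribution (R1), Rafael Varga is treated as owning Keanu Varga's 17% interest in Clearview Partners LP.
Chain via Brightpath Ventures LLC → Granite Industries Corp. (R3): 99% × 33% × 37% = 12.0879% of Clearview Partners LP.
Chain via Talon Foods Inc. → Silverbay Shipping BV (R3): 88% × 47% × 15% = 6.204% of Clearview Partners LP.
Direct interest in Clearview Partners LP: 17%.
Aggregating (R2): 12.0879% + 6.204% + 17% = 35.2919%.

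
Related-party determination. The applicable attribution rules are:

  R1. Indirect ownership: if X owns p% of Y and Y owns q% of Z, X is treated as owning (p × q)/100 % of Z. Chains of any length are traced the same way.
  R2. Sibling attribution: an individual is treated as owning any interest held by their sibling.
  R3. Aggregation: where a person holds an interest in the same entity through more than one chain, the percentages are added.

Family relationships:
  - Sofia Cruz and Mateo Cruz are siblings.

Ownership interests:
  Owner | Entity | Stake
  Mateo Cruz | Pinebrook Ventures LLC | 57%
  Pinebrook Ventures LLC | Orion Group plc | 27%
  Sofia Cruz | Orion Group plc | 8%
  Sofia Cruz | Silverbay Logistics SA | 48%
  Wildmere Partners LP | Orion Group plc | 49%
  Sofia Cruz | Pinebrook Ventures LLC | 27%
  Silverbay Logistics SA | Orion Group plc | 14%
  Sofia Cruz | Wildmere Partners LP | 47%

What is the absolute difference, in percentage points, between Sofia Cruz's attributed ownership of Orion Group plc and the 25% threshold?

By sibling attribution (R2), Sofia Cruz is treated as also owning Mateo Cruz's interest in Pinebrook Ventures LLC, giving 27% + 57% = 84%.
Chain via Wildmere Partners LP (R1): 47% × 49% = 23.03% of Orion Group plc.
Chain via Pinebrook Ventures LLC (R1): 84% × 27% = 22.68% of Orion Group plc.
Chain via Silverbay Logistics SA (R1): 48% × 14% = 6.72% of Orion Group plc.
Direct interest in Orion Group plc: 8%.
Aggregating (R3): 23.03% + 22.68% + 6.72% + 8% = 60.43%.
60.43% exceeds the 25% threshold by 35.43 percentage points.

35.43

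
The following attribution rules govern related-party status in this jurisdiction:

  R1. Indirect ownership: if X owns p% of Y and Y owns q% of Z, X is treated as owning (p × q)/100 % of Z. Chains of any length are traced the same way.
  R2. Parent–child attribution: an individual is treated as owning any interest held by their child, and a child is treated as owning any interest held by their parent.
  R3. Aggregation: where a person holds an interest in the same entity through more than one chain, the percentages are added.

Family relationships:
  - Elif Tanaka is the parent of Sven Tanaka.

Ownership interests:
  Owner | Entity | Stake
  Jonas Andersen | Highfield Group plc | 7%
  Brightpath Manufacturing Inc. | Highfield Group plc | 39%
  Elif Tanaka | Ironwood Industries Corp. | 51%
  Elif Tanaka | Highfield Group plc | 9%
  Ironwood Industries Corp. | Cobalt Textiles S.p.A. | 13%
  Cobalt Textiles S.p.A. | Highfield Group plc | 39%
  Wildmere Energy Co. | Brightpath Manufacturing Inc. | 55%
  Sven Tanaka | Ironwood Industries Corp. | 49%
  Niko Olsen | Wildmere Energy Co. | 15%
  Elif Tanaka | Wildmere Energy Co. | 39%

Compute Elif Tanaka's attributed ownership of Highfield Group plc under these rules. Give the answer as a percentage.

22.4355%

By parent–child attribution (R2), Elif Tanaka is treated as also owning Sven Tanaka's interest in Ironwood Industries Corp, giving 51% + 49% = 100%.
Chain via Ironwood Industries Corp. → Cobalt Textiles S.p.A. (R1): 100% × 13% × 39% = 5.07% of Highfield Group plc.
Chain via Wildmere Energy Co. → Brightpath Manufacturing Inc. (R1): 39% × 55% × 39% = 8.3655% of Highfield Group plc.
Direct interest in Highfield Group plc: 9%.
Aggregating (R3): 5.07% + 8.3655% + 9% = 22.4355%.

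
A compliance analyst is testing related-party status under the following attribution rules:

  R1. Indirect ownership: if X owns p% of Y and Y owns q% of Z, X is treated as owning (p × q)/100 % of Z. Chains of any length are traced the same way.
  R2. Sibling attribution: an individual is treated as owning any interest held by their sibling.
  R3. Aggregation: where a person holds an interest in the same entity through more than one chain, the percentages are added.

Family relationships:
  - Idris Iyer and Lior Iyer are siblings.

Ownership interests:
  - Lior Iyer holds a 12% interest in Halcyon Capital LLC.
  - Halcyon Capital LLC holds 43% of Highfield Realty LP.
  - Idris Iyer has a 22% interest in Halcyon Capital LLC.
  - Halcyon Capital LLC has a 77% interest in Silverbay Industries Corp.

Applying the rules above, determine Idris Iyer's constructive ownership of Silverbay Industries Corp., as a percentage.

By sibling attribution (R2), Idris Iyer is treated as also owning Lior Iyer's interest in Halcyon Capital LLC, giving 22% + 12% = 34%.
Chain via Halcyon Capital LLC (R1): 34% × 77% = 26.18% of Silverbay Industries Corp.

26.18%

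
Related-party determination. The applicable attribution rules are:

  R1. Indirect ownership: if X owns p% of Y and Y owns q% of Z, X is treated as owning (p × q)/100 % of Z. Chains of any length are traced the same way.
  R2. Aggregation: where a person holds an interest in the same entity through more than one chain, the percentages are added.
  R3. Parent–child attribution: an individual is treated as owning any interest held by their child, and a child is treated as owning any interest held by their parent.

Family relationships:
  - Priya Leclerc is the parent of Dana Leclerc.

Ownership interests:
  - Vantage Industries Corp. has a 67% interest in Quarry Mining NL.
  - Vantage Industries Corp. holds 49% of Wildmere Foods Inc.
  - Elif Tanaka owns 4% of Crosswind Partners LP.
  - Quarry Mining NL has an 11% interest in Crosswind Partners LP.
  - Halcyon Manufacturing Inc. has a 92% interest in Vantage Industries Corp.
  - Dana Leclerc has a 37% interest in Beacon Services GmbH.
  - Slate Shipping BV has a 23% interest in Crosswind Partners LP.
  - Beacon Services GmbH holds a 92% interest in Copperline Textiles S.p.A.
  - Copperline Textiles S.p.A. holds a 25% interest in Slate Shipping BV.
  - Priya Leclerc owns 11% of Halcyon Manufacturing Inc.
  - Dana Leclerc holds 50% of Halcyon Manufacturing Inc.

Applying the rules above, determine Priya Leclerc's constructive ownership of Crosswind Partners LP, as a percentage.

6.093344%

By parent–child attribution (R3), Priya Leclerc is treated as also owning Dana Leclerc's interest in Halcyon Manufacturing Inc, giving 11% + 50% = 61%.
By parent–child attribution (R3), Priya Leclerc is treated as owning Dana Leclerc's 37% interest in Beacon Services GmbH.
Chain via Halcyon Manufacturing Inc. → Vantage Industries Corp. → Quarry Mining NL (R1): 61% × 92% × 67% × 11% = 4.136044% of Crosswind Partners LP.
Chain via Beacon Services GmbH → Copperline Textiles S.p.A. → Slate Shipping BV (R1): 37% × 92% × 25% × 23% = 1.9573% of Crosswind Partners LP.
Aggregating (R2): 4.136044% + 1.9573% = 6.093344%.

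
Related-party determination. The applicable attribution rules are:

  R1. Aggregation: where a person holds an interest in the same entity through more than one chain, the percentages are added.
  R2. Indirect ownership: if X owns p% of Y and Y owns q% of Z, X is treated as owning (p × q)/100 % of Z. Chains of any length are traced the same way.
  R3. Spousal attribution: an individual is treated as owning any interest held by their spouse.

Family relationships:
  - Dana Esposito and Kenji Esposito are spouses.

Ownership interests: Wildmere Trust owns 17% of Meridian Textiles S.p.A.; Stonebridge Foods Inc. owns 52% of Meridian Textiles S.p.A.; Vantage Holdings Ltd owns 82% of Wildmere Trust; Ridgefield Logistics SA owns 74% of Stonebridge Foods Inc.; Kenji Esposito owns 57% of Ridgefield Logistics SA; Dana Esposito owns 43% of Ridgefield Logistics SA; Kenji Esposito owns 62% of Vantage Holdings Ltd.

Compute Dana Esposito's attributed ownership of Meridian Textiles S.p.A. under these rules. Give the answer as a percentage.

By spousal attribution (R3), Dana Esposito is treated as also owning Kenji Esposito's interest in Ridgefield Logistics SA, giving 43% + 57% = 100%.
By spousal attribution (R3), Dana Esposito is treated as owning Kenji Esposito's 62% interest in Vantage Holdings Ltd.
Chain via Ridgefield Logistics SA → Stonebridge Foods Inc. (R2): 100% × 74% × 52% = 38.48% of Meridian Textiles S.p.A.
Chain via Vantage Holdings Ltd → Wildmere Trust (R2): 62% × 82% × 17% = 8.6428% of Meridian Textiles S.p.A.
Aggregating (R1): 38.48% + 8.6428% = 47.1228%.

47.1228%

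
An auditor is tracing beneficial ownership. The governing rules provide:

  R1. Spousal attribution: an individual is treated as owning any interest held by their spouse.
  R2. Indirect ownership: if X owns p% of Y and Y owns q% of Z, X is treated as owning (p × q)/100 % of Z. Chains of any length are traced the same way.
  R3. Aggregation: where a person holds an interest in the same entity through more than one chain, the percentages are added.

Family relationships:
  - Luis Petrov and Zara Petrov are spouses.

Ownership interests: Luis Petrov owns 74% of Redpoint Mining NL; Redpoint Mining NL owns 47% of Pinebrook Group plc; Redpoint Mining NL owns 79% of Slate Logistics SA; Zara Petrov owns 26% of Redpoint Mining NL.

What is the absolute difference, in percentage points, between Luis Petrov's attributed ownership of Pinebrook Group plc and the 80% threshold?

By spousal attribution (R1), Luis Petrov is treated as also owning Zara Petrov's interest in Redpoint Mining NL, giving 74% + 26% = 100%.
Chain via Redpoint Mining NL (R2): 100% × 47% = 47% of Pinebrook Group plc.
47% falls short of the 80% threshold by 33 percentage points.

33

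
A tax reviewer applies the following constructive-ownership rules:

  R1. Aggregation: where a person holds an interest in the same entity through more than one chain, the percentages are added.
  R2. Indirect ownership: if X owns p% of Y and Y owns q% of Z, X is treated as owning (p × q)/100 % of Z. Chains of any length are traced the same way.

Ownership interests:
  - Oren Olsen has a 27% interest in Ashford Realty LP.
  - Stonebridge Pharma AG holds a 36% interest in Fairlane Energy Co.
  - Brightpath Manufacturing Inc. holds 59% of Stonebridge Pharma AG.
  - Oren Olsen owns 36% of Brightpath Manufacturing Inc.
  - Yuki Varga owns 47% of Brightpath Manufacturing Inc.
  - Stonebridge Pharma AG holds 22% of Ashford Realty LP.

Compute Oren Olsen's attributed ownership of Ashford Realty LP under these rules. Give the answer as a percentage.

31.6728%

Chain via Brightpath Manufacturing Inc. → Stonebridge Pharma AG (R2): 36% × 59% × 22% = 4.6728% of Ashford Realty LP.
Direct interest in Ashford Realty LP: 27%.
Aggregating (R1): 4.6728% + 27% = 31.6728%.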